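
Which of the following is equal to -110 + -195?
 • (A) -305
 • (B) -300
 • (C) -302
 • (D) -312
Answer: A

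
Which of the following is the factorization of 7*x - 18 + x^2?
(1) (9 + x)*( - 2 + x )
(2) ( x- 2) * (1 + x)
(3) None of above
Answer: 1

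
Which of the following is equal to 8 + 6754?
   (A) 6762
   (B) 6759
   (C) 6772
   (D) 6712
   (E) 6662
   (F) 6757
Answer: A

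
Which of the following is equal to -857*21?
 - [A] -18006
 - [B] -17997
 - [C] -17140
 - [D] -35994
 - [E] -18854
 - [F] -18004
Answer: B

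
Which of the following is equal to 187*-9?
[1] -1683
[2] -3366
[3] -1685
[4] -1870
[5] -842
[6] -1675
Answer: 1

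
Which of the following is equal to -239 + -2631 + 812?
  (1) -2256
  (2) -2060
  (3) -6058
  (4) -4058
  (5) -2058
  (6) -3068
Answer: 5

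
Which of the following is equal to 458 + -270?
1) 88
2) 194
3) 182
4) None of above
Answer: 4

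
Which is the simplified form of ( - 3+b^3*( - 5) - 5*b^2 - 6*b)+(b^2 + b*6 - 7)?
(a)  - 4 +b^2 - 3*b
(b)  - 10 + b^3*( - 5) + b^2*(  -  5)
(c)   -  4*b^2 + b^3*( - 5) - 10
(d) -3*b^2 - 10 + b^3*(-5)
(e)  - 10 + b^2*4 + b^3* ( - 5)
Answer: c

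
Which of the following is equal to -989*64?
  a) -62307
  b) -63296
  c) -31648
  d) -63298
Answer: b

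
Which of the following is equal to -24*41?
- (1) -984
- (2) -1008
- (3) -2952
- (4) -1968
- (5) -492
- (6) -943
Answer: 1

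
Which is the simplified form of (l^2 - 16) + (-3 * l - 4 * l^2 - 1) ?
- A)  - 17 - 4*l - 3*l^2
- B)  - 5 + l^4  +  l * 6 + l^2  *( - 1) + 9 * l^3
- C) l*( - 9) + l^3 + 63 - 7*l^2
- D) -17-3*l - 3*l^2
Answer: D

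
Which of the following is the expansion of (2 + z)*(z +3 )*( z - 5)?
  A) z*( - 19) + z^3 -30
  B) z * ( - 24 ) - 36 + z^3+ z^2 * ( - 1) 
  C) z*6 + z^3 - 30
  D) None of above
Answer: A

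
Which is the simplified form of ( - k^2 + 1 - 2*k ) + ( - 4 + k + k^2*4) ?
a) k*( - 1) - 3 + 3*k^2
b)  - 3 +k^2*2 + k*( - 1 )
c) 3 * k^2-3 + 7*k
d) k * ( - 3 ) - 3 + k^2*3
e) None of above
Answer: a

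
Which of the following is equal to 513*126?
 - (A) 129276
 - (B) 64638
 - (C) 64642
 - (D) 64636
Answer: B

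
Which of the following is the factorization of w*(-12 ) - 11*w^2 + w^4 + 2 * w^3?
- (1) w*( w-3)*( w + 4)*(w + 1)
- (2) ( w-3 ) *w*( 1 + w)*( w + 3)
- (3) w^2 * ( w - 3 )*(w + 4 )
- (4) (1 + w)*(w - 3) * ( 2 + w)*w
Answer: 1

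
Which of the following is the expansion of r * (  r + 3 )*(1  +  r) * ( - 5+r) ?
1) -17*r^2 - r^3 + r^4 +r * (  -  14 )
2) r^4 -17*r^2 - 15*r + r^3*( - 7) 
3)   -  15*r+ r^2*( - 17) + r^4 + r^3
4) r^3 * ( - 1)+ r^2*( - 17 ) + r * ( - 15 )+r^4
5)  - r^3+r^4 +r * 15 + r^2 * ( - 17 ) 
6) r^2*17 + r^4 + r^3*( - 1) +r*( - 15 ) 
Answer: 4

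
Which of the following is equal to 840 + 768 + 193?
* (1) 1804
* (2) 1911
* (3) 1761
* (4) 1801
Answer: 4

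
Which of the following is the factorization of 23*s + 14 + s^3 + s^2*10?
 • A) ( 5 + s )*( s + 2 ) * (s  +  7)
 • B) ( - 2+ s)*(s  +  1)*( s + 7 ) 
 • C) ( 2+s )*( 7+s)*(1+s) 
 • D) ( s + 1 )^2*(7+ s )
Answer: C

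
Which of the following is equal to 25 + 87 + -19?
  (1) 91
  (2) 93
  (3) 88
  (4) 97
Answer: 2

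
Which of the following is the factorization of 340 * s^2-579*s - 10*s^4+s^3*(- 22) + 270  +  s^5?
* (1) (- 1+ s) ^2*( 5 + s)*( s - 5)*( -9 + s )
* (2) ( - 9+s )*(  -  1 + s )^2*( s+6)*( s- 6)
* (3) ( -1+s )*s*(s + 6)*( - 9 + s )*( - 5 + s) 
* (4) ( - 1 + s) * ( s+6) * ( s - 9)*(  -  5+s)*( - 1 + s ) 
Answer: 4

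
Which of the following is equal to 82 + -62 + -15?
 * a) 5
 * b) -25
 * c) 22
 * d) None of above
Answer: a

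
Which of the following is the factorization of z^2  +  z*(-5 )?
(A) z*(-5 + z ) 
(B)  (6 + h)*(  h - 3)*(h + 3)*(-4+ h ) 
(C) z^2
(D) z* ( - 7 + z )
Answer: A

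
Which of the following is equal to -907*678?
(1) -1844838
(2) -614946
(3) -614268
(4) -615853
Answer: 2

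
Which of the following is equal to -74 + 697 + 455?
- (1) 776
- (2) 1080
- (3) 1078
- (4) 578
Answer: 3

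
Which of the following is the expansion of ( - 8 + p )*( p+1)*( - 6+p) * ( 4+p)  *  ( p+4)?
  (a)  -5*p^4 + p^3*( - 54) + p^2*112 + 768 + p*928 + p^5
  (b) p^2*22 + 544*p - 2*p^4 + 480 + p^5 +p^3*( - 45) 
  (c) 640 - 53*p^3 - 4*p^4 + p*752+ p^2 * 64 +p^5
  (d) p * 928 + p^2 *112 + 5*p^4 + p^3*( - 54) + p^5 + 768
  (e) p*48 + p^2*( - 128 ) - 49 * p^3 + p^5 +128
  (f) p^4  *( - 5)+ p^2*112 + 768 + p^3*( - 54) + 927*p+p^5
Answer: a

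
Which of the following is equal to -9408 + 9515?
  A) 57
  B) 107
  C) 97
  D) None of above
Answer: B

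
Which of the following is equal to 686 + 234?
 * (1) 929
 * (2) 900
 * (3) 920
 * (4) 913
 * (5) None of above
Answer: 3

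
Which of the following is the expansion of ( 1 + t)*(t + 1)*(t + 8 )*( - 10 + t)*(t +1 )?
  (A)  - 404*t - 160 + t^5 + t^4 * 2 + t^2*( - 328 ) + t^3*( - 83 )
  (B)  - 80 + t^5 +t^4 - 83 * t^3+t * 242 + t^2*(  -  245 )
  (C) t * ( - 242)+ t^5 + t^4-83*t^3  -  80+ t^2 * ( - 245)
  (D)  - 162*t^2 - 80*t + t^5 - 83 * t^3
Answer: C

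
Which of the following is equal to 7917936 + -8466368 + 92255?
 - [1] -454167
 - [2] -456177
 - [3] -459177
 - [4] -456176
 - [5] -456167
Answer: 2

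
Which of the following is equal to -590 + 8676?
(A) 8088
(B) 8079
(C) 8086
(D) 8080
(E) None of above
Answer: C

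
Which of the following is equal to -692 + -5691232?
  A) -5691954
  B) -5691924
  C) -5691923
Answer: B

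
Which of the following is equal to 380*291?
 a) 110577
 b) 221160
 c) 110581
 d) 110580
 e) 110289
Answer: d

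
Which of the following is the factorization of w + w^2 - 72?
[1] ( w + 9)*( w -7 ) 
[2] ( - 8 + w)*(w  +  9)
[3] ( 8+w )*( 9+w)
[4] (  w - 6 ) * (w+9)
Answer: 2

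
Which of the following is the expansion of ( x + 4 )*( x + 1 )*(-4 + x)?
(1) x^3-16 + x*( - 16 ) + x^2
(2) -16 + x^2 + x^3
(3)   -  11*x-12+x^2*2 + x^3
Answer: 1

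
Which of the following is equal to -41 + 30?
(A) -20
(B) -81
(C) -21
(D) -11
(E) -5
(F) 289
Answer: D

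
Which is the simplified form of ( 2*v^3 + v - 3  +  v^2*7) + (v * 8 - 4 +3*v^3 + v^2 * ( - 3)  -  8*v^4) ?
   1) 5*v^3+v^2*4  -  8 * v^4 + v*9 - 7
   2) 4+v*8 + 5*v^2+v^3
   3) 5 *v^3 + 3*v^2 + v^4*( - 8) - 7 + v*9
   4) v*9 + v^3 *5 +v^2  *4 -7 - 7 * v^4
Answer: 1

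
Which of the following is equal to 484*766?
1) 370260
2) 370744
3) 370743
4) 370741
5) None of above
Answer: 2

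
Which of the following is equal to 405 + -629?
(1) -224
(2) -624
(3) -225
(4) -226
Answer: 1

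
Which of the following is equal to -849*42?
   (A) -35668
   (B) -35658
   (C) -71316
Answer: B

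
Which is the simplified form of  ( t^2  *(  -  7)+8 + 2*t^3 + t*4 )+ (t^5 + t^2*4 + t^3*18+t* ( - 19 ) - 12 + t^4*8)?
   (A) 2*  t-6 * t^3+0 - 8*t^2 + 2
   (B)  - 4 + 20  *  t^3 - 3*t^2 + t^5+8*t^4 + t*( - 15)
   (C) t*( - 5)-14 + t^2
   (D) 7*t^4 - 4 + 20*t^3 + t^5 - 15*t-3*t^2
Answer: B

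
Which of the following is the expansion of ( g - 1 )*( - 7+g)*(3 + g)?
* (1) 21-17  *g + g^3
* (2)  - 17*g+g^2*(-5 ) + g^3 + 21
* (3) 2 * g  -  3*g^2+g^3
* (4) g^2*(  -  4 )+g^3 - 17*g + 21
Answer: 2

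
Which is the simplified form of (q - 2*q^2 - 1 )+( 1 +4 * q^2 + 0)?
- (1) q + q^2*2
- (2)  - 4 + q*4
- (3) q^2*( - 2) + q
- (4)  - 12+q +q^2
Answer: 1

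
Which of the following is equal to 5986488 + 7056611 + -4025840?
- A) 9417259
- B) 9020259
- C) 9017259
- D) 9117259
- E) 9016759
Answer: C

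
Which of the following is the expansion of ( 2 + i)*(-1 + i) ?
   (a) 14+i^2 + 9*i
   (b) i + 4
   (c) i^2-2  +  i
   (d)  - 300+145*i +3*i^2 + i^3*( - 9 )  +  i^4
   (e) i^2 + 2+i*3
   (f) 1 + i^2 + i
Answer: c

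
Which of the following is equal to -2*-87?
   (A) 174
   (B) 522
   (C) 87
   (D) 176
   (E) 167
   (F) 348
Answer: A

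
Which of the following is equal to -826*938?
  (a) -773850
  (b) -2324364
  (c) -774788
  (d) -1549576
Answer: c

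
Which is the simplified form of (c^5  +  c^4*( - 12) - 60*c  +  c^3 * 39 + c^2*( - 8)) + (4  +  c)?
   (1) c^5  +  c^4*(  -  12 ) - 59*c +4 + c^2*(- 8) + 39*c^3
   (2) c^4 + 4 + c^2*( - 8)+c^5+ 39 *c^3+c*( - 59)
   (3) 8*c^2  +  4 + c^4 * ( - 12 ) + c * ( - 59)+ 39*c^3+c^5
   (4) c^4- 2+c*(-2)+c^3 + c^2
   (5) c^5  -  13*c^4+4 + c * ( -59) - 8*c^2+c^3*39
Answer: 1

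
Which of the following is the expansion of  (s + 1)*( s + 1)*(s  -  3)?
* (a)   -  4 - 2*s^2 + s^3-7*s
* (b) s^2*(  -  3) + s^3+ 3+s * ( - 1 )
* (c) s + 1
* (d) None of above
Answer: d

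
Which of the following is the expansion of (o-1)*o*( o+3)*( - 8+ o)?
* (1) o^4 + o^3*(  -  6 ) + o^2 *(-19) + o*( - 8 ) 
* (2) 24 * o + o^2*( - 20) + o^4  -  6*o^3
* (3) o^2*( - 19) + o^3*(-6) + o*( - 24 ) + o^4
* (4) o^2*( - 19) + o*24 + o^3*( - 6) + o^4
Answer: 4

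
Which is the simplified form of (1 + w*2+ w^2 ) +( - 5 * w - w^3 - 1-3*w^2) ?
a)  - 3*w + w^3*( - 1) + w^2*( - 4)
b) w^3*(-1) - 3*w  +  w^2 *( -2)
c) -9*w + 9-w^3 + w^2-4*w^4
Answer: b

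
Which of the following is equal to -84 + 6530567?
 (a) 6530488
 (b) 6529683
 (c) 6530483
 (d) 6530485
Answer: c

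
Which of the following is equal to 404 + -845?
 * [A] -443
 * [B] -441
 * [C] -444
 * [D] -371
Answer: B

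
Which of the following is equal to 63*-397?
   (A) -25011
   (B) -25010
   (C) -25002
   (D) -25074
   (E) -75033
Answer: A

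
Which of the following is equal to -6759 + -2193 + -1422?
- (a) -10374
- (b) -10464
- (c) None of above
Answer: a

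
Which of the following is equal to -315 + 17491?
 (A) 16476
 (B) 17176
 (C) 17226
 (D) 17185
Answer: B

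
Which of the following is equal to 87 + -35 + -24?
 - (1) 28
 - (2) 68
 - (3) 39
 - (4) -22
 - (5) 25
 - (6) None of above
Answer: 1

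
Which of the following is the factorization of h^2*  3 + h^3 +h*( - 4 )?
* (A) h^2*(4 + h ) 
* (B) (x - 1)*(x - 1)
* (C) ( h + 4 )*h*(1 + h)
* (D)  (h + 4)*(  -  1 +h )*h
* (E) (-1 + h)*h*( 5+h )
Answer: D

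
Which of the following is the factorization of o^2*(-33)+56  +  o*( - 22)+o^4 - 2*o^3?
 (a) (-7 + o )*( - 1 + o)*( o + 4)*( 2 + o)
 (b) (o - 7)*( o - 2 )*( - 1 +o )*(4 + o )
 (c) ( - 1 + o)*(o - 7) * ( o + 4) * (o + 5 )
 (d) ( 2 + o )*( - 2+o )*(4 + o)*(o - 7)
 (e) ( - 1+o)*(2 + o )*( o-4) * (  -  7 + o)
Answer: a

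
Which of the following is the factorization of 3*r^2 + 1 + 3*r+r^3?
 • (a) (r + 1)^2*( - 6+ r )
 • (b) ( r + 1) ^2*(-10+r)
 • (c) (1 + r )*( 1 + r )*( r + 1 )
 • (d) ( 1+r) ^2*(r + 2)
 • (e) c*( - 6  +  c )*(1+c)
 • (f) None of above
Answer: c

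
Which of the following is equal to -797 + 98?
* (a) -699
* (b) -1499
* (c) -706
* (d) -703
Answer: a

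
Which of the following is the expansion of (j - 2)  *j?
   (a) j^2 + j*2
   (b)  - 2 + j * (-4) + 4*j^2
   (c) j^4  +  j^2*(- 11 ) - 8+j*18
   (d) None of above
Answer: d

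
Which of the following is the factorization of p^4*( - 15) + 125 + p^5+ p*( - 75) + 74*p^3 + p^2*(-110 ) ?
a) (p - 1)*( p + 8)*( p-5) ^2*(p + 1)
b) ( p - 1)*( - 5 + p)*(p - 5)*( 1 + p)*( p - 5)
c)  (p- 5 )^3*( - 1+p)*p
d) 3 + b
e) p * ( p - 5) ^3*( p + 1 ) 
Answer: b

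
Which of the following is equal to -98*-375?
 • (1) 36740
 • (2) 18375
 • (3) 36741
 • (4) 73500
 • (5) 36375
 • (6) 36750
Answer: 6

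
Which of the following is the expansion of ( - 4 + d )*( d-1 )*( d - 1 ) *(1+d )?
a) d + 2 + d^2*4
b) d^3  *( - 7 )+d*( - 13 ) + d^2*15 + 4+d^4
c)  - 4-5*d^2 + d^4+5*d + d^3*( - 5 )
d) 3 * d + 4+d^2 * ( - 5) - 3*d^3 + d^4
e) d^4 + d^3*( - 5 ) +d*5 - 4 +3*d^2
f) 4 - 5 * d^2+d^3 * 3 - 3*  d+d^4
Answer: e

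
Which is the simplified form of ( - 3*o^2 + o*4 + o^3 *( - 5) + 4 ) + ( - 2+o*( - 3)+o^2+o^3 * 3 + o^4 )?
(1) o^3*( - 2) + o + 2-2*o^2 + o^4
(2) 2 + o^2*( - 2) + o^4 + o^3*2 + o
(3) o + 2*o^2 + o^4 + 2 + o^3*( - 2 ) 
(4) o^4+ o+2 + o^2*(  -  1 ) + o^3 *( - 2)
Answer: 1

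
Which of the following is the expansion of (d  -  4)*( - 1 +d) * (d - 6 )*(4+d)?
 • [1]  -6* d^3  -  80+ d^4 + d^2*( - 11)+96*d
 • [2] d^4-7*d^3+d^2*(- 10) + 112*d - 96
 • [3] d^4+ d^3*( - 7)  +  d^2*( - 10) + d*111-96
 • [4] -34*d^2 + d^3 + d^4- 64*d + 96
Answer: 2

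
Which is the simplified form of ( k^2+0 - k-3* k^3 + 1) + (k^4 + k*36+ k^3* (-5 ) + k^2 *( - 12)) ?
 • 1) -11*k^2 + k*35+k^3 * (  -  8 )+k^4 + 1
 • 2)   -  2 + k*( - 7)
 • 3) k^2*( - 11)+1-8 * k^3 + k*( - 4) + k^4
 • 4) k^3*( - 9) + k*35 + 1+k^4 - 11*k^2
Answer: 1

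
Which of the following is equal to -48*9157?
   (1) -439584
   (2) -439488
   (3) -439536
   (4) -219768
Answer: 3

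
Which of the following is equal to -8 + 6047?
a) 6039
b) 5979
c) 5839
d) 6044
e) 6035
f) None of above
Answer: a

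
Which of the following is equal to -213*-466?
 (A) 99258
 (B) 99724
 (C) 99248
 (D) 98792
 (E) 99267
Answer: A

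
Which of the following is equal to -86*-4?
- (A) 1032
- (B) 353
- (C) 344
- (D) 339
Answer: C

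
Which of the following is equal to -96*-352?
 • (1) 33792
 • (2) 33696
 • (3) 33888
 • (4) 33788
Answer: 1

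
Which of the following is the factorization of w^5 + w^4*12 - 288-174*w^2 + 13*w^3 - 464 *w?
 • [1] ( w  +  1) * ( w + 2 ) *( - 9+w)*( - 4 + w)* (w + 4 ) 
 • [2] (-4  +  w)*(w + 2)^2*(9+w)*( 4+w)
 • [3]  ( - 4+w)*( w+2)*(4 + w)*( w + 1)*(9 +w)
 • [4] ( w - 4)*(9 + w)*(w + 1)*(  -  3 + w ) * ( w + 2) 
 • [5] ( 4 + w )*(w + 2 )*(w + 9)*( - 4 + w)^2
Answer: 3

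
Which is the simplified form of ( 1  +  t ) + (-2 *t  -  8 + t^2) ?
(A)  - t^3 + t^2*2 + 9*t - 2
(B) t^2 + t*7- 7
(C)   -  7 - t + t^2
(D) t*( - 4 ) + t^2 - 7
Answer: C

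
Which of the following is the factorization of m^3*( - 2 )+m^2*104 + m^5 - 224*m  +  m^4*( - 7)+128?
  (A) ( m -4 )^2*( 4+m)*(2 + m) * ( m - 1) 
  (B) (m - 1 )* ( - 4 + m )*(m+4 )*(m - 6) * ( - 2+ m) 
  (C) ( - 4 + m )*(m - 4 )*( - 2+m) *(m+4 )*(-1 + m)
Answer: C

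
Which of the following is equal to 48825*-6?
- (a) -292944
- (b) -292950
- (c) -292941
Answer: b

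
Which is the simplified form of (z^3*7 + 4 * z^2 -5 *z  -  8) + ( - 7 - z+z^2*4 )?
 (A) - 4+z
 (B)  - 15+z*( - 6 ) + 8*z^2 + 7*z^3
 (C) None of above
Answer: B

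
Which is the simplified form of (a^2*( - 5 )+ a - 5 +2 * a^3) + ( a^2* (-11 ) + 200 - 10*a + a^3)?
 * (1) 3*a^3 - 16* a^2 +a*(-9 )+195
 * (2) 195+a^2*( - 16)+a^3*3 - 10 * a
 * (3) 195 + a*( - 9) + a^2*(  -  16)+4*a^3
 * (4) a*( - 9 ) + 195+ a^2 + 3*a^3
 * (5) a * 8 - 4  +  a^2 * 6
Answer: 1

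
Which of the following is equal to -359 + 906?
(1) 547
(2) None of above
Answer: 1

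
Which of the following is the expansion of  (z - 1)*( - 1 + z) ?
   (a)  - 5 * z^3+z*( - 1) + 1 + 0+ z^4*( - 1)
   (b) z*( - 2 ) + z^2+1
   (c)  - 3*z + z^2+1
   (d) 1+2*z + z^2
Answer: b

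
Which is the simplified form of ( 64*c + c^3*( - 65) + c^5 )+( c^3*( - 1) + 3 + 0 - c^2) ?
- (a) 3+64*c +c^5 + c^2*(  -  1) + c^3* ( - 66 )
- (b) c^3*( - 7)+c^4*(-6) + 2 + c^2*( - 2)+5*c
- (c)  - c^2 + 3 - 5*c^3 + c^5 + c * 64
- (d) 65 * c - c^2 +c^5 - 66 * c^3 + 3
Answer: a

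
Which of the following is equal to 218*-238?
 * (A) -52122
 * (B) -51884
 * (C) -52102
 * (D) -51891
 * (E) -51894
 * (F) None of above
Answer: B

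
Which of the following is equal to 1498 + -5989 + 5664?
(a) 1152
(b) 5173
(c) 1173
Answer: c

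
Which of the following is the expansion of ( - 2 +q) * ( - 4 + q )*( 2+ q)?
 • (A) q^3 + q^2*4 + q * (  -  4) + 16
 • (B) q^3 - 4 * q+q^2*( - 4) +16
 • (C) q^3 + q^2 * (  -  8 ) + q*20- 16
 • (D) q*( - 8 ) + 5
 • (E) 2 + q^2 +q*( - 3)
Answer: B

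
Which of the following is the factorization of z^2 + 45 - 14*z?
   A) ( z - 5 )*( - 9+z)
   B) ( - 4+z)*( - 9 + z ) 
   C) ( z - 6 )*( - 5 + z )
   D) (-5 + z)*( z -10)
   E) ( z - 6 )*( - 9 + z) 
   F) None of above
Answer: A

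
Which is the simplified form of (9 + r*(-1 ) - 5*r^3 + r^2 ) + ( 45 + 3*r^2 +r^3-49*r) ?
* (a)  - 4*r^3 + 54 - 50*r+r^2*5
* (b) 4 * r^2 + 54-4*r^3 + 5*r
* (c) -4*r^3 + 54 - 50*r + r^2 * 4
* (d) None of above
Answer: c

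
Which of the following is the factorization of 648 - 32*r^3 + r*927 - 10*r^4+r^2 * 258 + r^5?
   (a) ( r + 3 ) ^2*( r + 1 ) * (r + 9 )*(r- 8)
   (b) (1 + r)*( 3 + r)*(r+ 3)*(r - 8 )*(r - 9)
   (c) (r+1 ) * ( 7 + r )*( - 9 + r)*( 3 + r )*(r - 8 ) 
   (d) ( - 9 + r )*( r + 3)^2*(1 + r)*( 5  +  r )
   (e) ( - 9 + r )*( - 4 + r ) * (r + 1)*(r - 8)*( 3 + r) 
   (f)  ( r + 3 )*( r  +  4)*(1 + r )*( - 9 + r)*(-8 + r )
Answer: b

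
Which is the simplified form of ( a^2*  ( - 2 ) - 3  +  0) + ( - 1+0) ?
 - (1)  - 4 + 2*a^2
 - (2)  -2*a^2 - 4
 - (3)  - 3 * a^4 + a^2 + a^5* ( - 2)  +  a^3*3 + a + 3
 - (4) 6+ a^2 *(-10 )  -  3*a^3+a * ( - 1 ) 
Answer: 2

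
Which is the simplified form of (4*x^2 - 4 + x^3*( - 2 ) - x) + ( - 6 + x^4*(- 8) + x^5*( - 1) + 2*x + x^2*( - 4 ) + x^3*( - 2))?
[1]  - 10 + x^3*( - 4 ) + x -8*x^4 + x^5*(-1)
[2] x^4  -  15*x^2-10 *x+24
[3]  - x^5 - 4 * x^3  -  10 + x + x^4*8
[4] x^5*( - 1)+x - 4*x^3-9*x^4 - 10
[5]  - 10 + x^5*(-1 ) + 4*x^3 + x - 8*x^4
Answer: 1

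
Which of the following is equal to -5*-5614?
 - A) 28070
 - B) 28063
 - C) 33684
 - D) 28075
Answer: A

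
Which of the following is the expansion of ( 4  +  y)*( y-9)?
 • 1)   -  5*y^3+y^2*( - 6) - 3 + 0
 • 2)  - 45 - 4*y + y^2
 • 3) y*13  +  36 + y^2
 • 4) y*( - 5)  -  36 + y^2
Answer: 4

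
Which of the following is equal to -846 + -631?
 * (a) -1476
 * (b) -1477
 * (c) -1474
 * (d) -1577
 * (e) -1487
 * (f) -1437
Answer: b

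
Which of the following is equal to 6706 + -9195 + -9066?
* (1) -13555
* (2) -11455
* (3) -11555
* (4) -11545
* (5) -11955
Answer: 3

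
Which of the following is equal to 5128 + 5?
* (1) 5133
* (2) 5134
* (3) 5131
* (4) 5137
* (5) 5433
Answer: 1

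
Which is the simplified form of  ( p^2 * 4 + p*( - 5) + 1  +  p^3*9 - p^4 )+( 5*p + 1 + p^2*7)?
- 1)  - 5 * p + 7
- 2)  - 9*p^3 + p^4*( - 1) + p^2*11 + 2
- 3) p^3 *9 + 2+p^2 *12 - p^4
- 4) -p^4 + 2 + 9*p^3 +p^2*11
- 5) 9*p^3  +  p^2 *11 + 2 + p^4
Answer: 4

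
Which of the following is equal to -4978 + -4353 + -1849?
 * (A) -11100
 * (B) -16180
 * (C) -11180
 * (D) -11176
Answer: C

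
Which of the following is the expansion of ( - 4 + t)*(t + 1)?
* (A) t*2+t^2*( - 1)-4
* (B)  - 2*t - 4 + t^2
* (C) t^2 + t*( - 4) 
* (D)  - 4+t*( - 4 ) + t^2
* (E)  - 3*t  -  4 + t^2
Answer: E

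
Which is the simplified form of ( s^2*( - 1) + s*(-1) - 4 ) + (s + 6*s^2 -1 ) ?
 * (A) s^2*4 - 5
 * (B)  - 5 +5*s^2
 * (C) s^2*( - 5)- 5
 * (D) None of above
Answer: B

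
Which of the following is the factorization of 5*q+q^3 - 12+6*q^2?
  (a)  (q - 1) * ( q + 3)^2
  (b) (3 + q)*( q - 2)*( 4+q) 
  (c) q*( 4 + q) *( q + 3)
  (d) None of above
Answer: d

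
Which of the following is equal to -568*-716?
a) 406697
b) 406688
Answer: b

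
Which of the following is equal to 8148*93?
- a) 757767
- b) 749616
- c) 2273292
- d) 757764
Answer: d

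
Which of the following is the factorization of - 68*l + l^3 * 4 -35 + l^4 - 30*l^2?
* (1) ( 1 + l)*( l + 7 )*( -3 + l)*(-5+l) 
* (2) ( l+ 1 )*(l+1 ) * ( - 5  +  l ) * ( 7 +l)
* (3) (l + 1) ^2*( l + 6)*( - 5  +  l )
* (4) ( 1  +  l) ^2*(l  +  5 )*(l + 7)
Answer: 2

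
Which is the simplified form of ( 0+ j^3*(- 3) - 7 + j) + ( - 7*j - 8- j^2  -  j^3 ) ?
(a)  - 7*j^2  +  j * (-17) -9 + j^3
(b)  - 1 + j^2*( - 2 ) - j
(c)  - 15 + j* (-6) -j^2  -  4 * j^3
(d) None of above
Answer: c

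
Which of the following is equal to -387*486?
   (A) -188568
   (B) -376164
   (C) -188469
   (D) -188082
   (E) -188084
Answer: D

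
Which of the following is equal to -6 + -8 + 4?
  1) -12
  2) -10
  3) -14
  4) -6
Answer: 2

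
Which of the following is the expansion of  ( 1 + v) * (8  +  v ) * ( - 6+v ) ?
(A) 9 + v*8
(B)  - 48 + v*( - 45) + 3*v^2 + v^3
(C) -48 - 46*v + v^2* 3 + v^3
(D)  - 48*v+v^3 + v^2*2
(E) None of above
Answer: C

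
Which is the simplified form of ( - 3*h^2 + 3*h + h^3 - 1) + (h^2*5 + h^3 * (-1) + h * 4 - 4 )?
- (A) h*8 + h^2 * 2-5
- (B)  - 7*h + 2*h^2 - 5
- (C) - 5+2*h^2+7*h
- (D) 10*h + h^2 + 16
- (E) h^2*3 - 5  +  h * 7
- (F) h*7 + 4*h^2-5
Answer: C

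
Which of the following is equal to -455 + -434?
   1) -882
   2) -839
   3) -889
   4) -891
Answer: 3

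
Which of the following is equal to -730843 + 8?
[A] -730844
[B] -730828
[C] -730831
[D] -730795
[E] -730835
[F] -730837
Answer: E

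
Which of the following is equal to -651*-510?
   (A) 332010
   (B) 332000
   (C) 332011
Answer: A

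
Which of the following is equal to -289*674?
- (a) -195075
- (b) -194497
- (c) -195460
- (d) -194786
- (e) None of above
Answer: d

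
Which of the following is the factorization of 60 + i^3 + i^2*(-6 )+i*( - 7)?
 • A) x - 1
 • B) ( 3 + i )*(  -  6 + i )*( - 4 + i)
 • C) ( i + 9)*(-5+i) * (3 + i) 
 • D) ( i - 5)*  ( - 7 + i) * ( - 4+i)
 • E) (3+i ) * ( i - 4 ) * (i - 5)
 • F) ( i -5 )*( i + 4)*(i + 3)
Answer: E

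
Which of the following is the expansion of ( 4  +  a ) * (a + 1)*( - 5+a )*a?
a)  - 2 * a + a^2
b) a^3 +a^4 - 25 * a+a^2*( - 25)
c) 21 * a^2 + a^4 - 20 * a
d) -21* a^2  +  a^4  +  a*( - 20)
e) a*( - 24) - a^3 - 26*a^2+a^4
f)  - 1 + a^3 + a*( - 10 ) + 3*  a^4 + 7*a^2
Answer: d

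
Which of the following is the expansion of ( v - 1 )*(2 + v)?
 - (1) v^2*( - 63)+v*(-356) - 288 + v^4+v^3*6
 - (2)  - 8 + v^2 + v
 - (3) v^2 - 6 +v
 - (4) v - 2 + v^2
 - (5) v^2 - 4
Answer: 4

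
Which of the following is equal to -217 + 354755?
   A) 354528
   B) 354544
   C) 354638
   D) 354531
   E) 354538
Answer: E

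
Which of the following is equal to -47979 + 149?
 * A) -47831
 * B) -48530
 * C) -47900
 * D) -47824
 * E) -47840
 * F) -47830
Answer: F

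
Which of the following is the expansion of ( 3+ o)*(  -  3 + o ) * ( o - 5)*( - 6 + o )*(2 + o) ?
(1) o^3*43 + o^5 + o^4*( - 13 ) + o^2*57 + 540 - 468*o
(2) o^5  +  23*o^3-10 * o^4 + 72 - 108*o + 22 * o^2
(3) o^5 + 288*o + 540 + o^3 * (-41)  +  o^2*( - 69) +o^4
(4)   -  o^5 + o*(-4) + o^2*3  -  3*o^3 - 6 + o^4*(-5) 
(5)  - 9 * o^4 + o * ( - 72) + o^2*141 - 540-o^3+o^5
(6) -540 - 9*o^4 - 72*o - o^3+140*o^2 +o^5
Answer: 5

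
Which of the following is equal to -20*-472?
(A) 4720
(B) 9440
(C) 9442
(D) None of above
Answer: B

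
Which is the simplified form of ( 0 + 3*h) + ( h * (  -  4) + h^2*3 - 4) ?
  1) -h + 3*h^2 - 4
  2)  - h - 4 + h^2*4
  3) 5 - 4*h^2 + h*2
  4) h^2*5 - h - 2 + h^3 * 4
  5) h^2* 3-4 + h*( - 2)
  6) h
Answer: 1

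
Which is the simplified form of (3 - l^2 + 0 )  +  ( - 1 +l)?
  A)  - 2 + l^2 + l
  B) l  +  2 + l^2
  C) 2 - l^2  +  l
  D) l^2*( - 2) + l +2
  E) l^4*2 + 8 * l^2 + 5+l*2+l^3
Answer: C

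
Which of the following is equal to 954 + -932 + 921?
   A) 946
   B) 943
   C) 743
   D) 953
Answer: B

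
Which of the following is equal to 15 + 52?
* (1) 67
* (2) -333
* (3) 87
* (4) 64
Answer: 1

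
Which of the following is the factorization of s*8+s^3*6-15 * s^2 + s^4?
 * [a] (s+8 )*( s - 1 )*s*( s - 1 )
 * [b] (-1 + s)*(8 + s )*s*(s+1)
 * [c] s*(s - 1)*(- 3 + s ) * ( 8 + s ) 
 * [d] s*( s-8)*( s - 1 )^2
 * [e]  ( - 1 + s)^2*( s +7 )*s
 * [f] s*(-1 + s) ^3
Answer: a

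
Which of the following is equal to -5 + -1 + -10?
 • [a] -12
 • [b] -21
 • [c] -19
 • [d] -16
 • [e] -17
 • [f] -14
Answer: d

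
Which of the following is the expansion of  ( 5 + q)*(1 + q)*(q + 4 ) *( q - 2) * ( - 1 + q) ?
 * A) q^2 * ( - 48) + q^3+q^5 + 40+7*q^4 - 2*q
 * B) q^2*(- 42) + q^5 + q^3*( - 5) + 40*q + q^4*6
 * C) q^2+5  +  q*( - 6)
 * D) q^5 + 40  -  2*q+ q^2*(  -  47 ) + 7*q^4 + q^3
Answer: D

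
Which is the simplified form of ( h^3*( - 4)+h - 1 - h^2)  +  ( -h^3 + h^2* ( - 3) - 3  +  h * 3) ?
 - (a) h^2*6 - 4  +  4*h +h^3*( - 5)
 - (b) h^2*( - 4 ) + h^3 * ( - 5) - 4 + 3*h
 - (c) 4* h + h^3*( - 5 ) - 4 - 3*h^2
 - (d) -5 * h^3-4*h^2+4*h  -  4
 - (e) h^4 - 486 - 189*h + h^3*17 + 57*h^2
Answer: d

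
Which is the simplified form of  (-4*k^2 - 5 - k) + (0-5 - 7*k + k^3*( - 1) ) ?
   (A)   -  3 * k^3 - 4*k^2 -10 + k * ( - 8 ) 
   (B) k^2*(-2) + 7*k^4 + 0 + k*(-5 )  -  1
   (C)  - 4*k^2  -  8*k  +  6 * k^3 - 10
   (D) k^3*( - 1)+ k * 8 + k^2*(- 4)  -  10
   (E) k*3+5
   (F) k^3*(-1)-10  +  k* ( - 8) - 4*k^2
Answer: F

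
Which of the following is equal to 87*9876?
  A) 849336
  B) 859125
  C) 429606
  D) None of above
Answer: D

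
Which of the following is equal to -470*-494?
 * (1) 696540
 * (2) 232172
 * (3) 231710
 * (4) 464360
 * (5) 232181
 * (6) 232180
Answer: 6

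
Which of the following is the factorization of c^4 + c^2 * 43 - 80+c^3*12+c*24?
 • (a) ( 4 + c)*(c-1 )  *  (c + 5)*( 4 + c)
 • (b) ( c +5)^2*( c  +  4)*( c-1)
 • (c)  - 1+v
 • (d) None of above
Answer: a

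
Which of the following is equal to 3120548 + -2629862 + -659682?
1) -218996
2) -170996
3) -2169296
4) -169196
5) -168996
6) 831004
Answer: 5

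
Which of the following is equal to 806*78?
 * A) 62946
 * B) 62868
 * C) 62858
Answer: B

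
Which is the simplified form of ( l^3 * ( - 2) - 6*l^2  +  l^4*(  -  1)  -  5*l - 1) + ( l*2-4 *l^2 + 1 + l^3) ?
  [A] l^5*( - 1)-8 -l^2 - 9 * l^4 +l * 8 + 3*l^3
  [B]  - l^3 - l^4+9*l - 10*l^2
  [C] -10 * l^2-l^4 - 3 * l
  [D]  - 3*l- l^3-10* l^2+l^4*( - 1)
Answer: D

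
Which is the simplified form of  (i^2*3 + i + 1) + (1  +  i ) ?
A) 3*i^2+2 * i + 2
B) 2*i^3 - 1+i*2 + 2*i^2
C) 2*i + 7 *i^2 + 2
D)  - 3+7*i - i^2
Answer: A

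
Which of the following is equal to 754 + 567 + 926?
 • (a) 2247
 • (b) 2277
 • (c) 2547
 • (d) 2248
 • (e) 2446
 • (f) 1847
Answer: a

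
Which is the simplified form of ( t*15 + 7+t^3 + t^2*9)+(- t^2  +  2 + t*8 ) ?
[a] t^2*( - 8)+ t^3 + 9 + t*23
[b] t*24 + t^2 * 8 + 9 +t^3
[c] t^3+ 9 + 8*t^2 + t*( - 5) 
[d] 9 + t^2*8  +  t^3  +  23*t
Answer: d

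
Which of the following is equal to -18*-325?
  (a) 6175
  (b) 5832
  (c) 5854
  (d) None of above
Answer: d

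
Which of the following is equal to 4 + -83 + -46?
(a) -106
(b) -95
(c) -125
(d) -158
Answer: c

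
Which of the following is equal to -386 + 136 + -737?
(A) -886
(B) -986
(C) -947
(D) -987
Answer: D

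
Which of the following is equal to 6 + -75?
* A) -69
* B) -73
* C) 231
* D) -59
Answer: A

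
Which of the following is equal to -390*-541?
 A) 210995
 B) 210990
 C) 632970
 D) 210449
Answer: B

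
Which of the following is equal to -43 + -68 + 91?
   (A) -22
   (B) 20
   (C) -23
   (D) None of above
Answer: D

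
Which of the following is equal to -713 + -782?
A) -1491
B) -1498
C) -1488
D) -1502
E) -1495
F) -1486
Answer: E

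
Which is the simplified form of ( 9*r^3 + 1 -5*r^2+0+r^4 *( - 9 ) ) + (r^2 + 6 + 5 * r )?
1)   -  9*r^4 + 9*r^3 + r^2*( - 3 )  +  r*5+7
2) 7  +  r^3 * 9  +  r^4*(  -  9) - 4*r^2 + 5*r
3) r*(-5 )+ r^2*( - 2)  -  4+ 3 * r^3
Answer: 2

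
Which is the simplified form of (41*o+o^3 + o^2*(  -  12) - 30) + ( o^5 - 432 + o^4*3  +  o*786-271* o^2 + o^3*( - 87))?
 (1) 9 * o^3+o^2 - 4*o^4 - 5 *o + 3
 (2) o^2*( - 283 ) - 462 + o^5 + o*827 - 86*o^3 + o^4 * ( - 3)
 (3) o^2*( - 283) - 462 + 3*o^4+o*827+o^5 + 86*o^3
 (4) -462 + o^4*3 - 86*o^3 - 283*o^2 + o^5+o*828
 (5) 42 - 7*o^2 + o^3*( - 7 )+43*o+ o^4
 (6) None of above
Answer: 6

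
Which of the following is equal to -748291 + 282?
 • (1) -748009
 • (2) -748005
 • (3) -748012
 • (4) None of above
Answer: 1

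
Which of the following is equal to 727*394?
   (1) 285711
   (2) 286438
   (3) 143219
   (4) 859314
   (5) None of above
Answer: 2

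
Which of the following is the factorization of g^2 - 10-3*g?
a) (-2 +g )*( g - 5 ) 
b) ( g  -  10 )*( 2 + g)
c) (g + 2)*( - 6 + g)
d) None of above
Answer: d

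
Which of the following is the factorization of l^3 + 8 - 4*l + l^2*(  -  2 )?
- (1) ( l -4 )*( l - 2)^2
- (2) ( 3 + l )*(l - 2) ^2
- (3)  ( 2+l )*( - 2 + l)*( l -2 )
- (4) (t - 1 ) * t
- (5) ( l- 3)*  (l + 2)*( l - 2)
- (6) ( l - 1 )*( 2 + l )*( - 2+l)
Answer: 3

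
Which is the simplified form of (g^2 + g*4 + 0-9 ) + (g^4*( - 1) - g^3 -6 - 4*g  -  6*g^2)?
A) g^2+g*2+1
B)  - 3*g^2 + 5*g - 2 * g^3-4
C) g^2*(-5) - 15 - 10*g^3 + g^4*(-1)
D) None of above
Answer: D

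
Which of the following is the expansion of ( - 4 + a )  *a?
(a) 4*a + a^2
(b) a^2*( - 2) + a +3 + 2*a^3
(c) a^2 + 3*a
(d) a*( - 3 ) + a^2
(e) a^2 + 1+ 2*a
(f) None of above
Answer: f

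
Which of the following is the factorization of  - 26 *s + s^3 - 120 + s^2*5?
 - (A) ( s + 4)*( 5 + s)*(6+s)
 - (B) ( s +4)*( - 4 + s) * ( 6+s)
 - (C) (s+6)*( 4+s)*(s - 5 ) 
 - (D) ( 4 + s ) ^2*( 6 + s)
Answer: C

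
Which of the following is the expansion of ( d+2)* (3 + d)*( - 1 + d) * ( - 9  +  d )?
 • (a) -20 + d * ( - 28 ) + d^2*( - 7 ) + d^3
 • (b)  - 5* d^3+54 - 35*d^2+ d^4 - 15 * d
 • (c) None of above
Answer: b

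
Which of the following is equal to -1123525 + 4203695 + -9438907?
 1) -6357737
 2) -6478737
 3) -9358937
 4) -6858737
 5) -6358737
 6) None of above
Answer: 5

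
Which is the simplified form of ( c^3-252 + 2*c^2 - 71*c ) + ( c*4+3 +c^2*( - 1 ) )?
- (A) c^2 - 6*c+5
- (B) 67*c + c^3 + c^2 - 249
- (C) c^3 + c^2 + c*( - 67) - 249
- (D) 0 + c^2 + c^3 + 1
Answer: C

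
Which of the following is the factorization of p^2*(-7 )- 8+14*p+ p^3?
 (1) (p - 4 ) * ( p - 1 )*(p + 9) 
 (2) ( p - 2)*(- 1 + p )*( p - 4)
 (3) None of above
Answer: 2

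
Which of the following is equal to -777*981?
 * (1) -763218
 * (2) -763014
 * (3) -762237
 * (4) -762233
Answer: 3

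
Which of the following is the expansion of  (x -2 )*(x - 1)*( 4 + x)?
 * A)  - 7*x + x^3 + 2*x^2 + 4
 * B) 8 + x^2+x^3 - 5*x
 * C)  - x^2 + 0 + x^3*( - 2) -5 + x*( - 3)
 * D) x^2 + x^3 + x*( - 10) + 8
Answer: D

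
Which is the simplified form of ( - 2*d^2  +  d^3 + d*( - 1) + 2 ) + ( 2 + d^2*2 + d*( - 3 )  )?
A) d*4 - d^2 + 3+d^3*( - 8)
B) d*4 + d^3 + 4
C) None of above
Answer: C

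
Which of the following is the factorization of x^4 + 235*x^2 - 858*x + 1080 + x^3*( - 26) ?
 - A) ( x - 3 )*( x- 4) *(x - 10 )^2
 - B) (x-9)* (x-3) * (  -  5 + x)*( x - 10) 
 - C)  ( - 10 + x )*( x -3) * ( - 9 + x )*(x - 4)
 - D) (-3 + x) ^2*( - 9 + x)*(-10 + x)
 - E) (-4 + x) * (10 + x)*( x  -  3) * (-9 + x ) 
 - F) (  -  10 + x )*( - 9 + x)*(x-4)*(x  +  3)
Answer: C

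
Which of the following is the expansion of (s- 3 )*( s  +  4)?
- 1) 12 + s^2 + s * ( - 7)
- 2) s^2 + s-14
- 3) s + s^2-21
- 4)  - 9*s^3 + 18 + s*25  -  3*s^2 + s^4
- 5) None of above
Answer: 5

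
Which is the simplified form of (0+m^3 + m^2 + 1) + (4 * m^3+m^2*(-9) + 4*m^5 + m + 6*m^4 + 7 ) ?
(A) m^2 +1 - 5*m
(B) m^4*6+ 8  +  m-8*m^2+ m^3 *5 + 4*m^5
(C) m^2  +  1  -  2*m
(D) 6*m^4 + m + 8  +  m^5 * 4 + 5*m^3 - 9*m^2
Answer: B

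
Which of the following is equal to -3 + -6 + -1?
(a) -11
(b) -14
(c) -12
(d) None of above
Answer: d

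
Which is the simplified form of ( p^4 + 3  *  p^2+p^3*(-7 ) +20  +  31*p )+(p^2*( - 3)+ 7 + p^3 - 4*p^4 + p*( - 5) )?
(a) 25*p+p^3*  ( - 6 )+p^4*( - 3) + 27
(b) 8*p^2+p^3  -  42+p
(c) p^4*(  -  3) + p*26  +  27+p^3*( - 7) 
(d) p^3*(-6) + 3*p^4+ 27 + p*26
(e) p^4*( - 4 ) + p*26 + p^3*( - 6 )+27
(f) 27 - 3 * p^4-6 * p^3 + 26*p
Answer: f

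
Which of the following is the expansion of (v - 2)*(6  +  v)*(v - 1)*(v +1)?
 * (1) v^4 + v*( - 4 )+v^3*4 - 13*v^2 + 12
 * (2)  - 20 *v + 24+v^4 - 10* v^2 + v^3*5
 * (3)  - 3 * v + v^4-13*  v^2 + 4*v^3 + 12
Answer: 1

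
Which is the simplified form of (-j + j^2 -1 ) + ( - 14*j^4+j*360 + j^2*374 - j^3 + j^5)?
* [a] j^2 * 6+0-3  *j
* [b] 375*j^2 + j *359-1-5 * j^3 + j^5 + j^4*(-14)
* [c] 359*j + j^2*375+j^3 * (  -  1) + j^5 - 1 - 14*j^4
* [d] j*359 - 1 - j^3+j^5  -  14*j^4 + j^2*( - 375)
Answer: c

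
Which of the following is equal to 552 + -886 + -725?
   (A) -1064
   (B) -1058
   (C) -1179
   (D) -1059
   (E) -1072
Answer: D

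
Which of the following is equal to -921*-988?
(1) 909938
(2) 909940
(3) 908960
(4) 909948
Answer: 4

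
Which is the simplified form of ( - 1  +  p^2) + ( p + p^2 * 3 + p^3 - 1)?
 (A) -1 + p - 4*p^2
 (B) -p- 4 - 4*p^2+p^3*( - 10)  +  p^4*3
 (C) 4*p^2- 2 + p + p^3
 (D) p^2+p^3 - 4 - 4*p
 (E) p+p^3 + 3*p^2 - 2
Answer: C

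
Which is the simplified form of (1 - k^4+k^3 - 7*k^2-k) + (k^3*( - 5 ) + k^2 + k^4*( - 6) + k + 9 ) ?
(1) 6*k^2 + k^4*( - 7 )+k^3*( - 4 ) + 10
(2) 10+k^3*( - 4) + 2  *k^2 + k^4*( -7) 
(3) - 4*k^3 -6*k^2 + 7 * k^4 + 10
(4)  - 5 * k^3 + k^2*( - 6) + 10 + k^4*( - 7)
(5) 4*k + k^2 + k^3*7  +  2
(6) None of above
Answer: 6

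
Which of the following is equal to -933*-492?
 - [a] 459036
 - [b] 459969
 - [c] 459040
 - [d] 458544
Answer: a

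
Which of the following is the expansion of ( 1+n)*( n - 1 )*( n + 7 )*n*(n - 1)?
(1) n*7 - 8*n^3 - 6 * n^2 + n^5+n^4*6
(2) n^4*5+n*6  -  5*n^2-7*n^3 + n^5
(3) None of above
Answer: 1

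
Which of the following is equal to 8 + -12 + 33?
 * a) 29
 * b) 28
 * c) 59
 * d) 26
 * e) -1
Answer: a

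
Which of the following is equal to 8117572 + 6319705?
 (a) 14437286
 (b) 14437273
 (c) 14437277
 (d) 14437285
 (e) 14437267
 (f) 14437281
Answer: c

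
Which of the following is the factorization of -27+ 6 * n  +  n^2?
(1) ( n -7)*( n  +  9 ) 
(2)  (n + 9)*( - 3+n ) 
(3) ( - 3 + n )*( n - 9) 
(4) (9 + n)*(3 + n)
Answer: 2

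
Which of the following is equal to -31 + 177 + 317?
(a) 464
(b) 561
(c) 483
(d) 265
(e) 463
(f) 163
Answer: e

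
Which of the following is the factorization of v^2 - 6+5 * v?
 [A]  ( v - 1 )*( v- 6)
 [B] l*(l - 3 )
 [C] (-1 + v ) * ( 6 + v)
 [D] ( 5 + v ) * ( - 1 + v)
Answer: C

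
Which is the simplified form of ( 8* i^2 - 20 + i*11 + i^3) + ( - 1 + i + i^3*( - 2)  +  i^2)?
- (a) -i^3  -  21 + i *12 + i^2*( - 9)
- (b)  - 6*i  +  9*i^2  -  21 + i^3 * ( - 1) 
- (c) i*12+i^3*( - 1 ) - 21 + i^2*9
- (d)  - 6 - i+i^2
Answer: c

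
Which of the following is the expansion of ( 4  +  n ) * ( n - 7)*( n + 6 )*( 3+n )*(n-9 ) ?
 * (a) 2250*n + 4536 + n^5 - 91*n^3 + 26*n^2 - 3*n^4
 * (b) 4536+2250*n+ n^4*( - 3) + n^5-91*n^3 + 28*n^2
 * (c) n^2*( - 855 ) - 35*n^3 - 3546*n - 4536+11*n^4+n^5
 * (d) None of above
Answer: d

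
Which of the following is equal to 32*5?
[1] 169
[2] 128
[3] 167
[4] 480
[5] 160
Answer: 5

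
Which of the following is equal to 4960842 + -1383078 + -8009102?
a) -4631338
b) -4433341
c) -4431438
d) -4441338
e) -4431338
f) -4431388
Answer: e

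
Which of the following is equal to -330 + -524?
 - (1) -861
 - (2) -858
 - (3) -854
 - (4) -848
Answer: 3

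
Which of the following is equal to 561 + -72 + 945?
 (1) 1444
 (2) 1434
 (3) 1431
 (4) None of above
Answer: 2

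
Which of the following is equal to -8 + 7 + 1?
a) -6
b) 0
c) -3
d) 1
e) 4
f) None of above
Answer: b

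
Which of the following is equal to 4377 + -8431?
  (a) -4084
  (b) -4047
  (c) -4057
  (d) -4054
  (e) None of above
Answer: d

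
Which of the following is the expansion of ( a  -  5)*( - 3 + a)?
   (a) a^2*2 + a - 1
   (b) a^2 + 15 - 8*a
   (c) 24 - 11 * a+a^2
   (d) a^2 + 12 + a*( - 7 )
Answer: b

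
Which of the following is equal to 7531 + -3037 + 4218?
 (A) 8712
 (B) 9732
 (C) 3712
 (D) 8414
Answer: A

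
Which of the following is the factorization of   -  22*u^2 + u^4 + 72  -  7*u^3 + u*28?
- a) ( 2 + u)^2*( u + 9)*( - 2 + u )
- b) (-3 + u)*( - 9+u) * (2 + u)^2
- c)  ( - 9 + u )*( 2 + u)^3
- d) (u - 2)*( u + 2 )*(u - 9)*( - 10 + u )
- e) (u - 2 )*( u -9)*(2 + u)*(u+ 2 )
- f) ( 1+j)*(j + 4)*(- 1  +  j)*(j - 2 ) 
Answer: e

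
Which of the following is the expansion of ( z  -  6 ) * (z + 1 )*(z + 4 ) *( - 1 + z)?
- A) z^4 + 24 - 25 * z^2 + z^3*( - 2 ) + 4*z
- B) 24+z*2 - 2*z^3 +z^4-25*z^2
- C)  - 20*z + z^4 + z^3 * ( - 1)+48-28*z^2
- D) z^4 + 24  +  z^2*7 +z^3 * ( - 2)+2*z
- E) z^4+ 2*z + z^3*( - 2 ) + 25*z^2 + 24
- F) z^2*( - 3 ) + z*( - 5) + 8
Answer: B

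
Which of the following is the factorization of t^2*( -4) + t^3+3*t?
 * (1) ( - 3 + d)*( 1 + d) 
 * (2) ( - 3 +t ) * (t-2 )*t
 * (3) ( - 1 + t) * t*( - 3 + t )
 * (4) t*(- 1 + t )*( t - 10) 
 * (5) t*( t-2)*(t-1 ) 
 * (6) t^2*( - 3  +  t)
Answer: 3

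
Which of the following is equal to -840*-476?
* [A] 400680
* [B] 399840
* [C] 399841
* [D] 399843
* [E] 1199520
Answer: B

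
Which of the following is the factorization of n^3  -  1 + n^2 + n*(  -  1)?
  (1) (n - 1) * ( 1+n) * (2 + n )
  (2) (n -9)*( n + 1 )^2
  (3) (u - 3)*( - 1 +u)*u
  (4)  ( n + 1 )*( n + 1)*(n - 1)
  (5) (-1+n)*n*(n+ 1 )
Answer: 4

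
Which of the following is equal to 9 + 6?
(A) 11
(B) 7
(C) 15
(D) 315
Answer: C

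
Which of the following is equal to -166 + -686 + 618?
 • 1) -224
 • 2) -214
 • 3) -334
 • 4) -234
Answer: 4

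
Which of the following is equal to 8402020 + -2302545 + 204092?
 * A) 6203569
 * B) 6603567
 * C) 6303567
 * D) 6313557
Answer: C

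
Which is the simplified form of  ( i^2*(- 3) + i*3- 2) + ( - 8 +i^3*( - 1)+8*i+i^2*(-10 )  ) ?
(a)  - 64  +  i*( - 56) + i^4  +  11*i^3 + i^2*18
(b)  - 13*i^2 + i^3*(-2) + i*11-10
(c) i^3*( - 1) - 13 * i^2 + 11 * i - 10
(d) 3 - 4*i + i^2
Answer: c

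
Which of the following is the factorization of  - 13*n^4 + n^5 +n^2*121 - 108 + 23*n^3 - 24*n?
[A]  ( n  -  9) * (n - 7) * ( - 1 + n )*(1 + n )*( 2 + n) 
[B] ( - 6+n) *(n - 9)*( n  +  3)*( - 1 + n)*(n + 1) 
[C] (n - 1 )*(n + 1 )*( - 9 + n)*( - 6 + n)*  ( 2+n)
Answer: C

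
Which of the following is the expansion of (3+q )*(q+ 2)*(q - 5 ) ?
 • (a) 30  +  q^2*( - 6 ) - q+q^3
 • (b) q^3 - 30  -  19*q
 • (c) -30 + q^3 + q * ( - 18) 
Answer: b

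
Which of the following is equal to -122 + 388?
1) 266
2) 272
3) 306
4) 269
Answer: 1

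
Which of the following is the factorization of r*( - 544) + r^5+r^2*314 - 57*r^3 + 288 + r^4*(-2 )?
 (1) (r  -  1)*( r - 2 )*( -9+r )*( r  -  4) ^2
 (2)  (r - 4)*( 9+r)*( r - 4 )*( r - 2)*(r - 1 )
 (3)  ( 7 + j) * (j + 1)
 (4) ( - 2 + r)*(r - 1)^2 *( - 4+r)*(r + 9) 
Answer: 2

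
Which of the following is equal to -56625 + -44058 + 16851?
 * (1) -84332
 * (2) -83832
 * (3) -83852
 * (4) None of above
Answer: 2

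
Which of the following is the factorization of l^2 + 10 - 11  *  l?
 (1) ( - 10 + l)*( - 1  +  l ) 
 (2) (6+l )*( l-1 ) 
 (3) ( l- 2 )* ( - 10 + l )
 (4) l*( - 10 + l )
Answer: 1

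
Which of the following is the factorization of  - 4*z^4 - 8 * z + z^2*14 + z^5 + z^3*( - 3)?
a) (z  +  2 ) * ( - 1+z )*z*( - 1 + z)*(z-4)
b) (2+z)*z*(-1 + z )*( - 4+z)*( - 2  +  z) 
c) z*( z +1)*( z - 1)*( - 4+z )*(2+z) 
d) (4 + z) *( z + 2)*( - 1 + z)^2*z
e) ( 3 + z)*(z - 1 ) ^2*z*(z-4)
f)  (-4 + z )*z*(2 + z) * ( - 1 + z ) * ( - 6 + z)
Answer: a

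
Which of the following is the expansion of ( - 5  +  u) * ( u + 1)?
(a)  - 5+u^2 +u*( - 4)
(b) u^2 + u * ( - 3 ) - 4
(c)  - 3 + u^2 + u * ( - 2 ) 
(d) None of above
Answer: a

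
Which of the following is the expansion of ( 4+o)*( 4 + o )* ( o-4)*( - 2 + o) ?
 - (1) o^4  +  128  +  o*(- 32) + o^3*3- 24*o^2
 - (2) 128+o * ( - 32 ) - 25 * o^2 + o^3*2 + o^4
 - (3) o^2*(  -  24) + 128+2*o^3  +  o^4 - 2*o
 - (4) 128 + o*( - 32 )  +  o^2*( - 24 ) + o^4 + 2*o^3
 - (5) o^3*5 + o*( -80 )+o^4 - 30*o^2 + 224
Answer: 4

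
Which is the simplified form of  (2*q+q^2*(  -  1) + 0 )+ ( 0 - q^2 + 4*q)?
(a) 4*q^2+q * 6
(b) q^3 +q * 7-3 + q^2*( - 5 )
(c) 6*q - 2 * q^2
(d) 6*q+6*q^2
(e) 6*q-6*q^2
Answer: c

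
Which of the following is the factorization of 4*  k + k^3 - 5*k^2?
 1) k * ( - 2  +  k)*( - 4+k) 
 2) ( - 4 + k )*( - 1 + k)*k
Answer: 2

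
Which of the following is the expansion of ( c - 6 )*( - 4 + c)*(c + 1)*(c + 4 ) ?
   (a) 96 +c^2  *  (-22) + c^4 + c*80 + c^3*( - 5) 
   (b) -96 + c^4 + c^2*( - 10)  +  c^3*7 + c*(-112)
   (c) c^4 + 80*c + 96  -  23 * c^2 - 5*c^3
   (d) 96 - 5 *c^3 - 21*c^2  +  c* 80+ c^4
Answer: a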